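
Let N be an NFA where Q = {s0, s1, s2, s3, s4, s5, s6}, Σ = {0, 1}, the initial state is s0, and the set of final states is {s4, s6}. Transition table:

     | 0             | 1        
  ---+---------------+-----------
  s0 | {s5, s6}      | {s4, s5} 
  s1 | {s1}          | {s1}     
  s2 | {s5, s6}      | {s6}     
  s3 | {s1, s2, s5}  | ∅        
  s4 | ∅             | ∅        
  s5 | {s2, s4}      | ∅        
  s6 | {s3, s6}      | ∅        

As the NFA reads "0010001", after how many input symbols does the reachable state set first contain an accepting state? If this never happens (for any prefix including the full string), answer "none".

1

Start in {s0}.
Read '0': {s0} → {s5, s6}.
None of the earlier sets intersect F, but {s5, s6} does.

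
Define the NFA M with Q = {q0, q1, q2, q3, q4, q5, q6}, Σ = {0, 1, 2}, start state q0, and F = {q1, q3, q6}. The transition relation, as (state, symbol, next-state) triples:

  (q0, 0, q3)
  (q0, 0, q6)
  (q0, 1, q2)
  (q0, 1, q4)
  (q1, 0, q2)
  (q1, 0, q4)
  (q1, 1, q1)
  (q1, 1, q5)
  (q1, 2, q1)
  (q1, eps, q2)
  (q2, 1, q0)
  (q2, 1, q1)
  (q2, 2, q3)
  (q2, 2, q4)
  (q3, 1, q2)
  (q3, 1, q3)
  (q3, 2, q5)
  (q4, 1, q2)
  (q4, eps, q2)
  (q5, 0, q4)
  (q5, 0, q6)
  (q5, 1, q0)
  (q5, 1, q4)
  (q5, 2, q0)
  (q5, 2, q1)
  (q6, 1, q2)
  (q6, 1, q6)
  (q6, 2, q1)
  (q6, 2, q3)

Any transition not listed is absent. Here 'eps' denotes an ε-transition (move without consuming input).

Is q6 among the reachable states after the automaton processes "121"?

Start in {q0}.
Read '1': q0→{q2, q4}; now {q2, q4}.
Read '2': q2→{q3, q4}, q4→∅; union {q3, q4}; ε-closure = {q2, q3, q4}.
Read '1': q2→{q0, q1}, q3→{q2, q3}, q4→{q2}; now {q0, q1, q2, q3}.
State q6 is not in {q0, q1, q2, q3}.

No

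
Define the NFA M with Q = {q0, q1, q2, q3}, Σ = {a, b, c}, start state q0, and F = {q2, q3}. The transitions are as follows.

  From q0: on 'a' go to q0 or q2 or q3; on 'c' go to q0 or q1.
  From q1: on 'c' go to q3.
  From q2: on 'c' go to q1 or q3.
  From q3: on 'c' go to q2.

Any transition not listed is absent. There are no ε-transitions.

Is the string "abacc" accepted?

No

Start in {q0}.
Read 'a': {q0} → {q0, q2, q3}.
Read 'b': {q0, q2, q3} → ∅.
The set is empty and remains empty for the remaining 3 symbols.
The final set ∅ contains no accepting state.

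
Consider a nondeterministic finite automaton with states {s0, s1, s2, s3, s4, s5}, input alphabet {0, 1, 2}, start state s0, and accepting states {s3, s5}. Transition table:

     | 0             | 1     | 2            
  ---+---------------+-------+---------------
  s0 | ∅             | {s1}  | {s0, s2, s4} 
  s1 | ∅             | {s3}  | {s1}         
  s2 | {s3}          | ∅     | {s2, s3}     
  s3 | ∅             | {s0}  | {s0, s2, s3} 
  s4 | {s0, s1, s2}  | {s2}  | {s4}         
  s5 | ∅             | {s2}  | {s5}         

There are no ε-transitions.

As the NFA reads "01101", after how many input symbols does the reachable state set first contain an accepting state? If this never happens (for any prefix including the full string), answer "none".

none

Start in {s0}.
Read '0': s0→∅; now ∅.
The set is empty and remains empty for the remaining 4 symbols.
No reachable set along the way intersects F.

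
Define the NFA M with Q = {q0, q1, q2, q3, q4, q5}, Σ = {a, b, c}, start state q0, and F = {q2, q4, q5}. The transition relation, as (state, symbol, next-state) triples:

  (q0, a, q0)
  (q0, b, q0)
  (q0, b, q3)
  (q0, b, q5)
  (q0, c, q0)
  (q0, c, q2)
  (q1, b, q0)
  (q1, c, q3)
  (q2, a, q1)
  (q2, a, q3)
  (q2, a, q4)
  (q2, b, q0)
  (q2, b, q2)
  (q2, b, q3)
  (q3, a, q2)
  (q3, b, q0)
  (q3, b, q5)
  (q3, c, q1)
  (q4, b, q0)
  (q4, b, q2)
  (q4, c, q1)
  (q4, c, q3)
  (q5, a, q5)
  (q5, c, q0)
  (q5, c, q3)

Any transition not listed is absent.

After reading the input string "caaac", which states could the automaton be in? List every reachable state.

Start in {q0}.
Read 'c': q0→{q0, q2}; now {q0, q2}.
Read 'a': q0→{q0}, q2→{q1, q3, q4}; now {q0, q1, q3, q4}.
Read 'a': q0→{q0}, q1→∅, q3→{q2}, q4→∅; now {q0, q2}.
Read 'a': q0→{q0}, q2→{q1, q3, q4}; now {q0, q1, q3, q4}.
Read 'c': q0→{q0, q2}, q1→{q3}, q3→{q1}, q4→{q1, q3}; now {q0, q1, q2, q3}.

{q0, q1, q2, q3}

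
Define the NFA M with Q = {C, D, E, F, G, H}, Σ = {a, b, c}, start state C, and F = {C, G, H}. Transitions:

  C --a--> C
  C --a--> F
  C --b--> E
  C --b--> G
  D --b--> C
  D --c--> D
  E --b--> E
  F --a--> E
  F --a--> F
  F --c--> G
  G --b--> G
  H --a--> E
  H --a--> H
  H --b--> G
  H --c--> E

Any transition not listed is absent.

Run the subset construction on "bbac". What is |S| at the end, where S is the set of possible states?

Start in {C}.
Read 'b': C→{E, G}; now {E, G}.
Read 'b': E→{E}, G→{G}; now {E, G}.
Read 'a': E→∅, G→∅; now ∅.
The set is empty and remains empty for the remaining 1 symbol.
That set has 0 states.

0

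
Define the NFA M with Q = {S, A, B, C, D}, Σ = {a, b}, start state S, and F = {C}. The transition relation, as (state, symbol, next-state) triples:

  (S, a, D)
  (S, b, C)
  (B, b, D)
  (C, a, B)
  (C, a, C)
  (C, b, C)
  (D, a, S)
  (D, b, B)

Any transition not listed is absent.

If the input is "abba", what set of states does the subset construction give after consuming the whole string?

Start in {S}.
Read 'a': S→{D}; now {D}.
Read 'b': D→{B}; now {B}.
Read 'b': B→{D}; now {D}.
Read 'a': D→{S}; now {S}.

{S}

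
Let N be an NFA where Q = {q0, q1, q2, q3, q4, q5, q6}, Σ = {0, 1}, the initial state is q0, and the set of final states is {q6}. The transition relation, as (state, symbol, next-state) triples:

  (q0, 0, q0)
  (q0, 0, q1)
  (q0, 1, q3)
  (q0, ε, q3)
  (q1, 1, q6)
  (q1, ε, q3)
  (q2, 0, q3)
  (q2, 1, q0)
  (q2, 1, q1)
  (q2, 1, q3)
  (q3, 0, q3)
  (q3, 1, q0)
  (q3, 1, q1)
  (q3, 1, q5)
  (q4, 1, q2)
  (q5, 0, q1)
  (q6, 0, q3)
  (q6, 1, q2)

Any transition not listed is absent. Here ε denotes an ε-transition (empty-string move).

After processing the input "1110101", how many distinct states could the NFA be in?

5

Start: ε-closure({q0}) = {q0, q3}.
Read '1': q0→{q3}, q3→{q0, q1, q5}; now {q0, q1, q3, q5}.
Read '1': q0→{q3}, q1→{q6}, q3→{q0, q1, q5}, q5→∅; now {q0, q1, q3, q5, q6}.
Read '1': q0→{q3}, q1→{q6}, q3→{q0, q1, q5}, q5→∅, q6→{q2}; now {q0, q1, q2, q3, q5, q6}.
Read '0': q0→{q0, q1}, q1→∅, q2→{q3}, q3→{q3}, q5→{q1}, q6→{q3}; now {q0, q1, q3}.
Read '1': q0→{q3}, q1→{q6}, q3→{q0, q1, q5}; now {q0, q1, q3, q5, q6}.
Read '0': q0→{q0, q1}, q1→∅, q3→{q3}, q5→{q1}, q6→{q3}; now {q0, q1, q3}.
Read '1': q0→{q3}, q1→{q6}, q3→{q0, q1, q5}; now {q0, q1, q3, q5, q6}.
That set has 5 states.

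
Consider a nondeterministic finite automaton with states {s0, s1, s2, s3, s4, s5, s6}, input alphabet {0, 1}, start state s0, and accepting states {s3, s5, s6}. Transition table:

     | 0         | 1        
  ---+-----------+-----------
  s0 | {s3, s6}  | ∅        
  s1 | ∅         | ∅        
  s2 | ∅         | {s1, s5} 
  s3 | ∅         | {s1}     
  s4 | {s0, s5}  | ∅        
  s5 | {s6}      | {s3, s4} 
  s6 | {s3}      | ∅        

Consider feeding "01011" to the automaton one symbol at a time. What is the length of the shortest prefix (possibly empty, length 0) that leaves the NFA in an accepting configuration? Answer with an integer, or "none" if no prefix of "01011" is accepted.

Start in {s0}.
Read '0': s0→{s3, s6}; now {s3, s6}.
None of the earlier sets intersect F, but {s3, s6} does.

1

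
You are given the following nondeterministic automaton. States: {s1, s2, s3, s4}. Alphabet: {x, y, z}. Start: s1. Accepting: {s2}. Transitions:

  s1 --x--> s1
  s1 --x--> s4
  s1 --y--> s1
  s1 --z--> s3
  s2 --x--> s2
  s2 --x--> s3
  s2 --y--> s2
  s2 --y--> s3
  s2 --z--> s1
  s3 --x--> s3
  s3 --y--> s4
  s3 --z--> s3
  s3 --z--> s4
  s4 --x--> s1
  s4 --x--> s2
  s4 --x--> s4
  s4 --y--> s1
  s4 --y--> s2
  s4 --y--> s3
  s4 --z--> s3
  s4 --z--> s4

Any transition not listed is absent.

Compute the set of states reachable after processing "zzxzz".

{s3, s4}

Start in {s1}.
Read 'z': {s1} → {s3}.
Read 'z': {s3} → {s3, s4}.
Read 'x': {s3, s4} → {s1, s2, s3, s4}.
Read 'z': {s1, s2, s3, s4} → {s1, s3, s4}.
Read 'z': {s1, s3, s4} → {s3, s4}.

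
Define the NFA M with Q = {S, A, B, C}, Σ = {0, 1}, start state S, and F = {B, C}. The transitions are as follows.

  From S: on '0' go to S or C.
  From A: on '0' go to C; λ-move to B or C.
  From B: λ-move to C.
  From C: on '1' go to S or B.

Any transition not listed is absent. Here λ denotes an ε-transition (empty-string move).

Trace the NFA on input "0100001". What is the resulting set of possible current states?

Start in {S}.
Read '0': {S} → {S, C}.
Read '1': {S, C} → {S, B, C}.
Read '0': {S, B, C} → {S, C}.
Read '0': {S, C} → {S, C}.
Read '0': {S, C} → {S, C}.
Read '0': {S, C} → {S, C}.
Read '1': {S, C} → {S, B, C}.

{S, B, C}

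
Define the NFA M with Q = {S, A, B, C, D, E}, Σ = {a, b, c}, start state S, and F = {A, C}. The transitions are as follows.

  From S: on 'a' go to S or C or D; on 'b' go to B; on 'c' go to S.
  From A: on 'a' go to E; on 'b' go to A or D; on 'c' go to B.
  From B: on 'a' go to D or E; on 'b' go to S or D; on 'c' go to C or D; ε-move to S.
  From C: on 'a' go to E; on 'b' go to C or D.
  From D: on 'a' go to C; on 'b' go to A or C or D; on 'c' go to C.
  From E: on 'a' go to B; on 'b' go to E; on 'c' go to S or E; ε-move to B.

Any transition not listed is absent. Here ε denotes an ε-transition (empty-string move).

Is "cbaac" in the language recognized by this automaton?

Start in {S}.
Read 'c': S→{S}; now {S}.
Read 'b': S→{B}; union {B}; ε-closure = {S, B}.
Read 'a': S→{S, C, D}, B→{D, E}; union {S, C, D, E}; ε-closure = {S, B, C, D, E}.
Read 'a': S→{S, C, D}, B→{D, E}, C→{E}, D→{C}, E→{B}; now {S, B, C, D, E}.
Read 'c': S→{S}, B→{C, D}, C→∅, D→{C}, E→{S, E}; union {S, C, D, E}; ε-closure = {S, B, C, D, E}.
The final set {S, B, C, D, E} contains the accepting state C.

Yes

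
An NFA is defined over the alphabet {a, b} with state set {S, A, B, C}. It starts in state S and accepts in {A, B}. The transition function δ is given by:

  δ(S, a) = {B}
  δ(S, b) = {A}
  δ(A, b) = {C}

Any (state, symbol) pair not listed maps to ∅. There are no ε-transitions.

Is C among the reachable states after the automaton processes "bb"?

Start in {S}.
Read 'b': S→{A}; now {A}.
Read 'b': A→{C}; now {C}.
State C is in {C}.

Yes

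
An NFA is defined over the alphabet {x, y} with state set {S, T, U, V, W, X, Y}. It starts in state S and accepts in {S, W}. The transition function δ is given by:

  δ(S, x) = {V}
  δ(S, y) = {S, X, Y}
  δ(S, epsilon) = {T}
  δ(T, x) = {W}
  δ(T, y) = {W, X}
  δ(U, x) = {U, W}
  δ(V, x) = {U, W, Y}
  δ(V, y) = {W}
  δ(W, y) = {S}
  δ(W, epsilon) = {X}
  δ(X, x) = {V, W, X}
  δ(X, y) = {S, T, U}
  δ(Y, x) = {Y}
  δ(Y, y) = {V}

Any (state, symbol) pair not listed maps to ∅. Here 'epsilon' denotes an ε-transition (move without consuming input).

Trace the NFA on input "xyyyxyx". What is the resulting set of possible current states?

Start: ε-closure({S}) = {S, T}.
Read 'x': S→{V}, T→{W}; union {V, W}; ε-closure = {V, W, X}.
Read 'y': V→{W}, W→{S}, X→{S, T, U}; union {S, T, U, W}; ε-closure = {S, T, U, W, X}.
Read 'y': S→{S, X, Y}, T→{W, X}, U→∅, W→{S}, X→{S, T, U}; now {S, T, U, W, X, Y}.
Read 'y': S→{S, X, Y}, T→{W, X}, U→∅, W→{S}, X→{S, T, U}, Y→{V}; now {S, T, U, V, W, X, Y}.
Read 'x': S→{V}, T→{W}, U→{U, W}, V→{U, W, Y}, W→∅, X→{V, W, X}, Y→{Y}; now {U, V, W, X, Y}.
Read 'y': U→∅, V→{W}, W→{S}, X→{S, T, U}, Y→{V}; union {S, T, U, V, W}; ε-closure = {S, T, U, V, W, X}.
Read 'x': S→{V}, T→{W}, U→{U, W}, V→{U, W, Y}, W→∅, X→{V, W, X}; now {U, V, W, X, Y}.

{U, V, W, X, Y}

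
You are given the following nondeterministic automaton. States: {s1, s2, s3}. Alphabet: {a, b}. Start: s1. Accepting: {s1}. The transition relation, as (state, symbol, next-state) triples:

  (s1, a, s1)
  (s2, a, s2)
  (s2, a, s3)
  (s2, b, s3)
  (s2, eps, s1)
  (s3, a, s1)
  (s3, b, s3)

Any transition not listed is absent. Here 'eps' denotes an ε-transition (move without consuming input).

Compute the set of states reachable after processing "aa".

{s1}

Start in {s1}.
Read 'a': s1→{s1}; now {s1}.
Read 'a': s1→{s1}; now {s1}.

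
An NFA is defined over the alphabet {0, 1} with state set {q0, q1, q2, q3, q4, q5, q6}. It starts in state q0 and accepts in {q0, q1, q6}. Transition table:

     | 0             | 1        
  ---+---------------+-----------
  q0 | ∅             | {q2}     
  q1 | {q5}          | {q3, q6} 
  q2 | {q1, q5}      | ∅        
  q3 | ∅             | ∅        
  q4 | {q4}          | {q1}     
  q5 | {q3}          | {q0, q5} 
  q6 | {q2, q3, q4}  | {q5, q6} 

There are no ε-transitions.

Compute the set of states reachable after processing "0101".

∅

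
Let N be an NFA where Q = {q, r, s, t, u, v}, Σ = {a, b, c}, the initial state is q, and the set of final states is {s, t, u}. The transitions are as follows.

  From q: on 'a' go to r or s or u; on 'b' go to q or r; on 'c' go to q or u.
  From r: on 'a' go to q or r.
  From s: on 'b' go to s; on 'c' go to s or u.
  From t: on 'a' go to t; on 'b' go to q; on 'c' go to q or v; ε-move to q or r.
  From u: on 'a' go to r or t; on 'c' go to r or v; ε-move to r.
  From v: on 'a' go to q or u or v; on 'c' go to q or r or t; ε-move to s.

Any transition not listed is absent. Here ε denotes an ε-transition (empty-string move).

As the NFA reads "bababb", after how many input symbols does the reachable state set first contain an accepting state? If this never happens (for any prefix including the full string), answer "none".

2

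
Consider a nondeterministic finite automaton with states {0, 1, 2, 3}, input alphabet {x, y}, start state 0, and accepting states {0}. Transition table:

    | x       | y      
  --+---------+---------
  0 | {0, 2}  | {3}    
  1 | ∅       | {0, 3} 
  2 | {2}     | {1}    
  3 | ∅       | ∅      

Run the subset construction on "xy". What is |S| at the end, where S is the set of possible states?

Start in {0}.
Read 'x': 0→{0, 2}; now {0, 2}.
Read 'y': 0→{3}, 2→{1}; now {1, 3}.
That set has 2 states.

2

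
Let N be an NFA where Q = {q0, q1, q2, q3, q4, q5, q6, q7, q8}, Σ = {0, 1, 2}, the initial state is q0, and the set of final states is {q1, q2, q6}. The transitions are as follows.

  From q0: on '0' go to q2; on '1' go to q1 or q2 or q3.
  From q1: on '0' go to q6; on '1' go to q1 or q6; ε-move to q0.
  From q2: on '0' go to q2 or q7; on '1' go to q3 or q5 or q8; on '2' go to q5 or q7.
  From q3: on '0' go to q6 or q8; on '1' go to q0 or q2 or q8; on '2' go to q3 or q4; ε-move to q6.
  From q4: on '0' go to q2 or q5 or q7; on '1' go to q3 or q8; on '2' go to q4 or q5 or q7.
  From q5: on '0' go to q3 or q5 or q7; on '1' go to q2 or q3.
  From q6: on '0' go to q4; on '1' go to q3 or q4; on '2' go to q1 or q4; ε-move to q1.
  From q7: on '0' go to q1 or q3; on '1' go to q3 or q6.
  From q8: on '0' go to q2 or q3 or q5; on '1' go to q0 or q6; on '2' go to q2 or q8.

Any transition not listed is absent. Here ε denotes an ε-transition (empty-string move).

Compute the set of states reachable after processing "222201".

∅

Start in {q0}.
Read '2': q0→∅; now ∅.
The set is empty and remains empty for the remaining 5 symbols.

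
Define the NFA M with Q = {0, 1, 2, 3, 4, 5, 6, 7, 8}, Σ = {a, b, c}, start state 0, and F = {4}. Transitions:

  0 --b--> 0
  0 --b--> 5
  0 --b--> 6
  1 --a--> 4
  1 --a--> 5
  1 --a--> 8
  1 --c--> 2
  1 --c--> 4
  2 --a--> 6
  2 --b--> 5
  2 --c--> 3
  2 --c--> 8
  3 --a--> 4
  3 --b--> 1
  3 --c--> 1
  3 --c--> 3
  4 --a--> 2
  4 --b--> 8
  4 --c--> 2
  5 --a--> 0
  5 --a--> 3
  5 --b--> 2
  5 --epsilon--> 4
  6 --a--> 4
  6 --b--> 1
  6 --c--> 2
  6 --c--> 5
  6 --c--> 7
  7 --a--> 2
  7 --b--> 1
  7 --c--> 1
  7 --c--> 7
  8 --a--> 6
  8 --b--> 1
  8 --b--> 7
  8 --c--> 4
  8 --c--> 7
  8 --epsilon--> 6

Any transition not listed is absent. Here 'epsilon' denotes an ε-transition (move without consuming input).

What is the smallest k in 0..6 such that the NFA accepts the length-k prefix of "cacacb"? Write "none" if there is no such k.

Start in {0}.
Read 'c': {0} → ∅.
The set is empty and remains empty for the remaining 5 symbols.
No reachable set along the way intersects F.

none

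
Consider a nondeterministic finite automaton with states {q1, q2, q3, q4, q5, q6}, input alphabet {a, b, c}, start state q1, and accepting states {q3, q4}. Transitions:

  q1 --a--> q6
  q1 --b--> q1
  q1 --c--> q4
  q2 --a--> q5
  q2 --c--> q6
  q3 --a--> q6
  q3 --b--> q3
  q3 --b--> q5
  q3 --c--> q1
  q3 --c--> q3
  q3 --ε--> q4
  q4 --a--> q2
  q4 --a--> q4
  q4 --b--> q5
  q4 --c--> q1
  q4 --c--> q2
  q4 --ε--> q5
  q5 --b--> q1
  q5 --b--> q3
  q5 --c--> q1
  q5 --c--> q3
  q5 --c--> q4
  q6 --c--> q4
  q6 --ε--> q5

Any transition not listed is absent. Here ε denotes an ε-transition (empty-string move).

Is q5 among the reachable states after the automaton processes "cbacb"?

Start in {q1}.
Read 'c': q1→{q4}; union {q4}; ε-closure = {q4, q5}.
Read 'b': q4→{q5}, q5→{q1, q3}; union {q1, q3, q5}; ε-closure = {q1, q3, q4, q5}.
Read 'a': q1→{q6}, q3→{q6}, q4→{q2, q4}, q5→∅; union {q2, q4, q6}; ε-closure = {q2, q4, q5, q6}.
Read 'c': q2→{q6}, q4→{q1, q2}, q5→{q1, q3, q4}, q6→{q4}; union {q1, q2, q3, q4, q6}; ε-closure = {q1, q2, q3, q4, q5, q6}.
Read 'b': q1→{q1}, q2→∅, q3→{q3, q5}, q4→{q5}, q5→{q1, q3}, q6→∅; union {q1, q3, q5}; ε-closure = {q1, q3, q4, q5}.
State q5 is in {q1, q3, q4, q5}.

Yes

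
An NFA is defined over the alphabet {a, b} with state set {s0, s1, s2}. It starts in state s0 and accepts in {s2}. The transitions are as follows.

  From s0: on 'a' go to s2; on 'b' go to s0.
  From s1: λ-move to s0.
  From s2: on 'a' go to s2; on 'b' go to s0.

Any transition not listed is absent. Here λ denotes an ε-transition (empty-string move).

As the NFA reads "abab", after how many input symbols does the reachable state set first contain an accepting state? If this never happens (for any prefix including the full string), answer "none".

Start in {s0}.
Read 'a': {s0} → {s2}.
None of the earlier sets intersect F, but {s2} does.

1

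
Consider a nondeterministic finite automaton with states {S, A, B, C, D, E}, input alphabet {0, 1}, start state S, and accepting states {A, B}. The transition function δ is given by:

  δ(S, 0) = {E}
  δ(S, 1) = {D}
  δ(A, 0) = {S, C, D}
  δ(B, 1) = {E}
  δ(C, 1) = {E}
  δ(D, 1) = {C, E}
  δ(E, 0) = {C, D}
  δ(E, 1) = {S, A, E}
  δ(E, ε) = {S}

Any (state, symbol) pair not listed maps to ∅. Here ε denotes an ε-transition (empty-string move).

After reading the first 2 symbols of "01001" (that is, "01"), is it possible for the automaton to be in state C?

Start in {S}.
Read '0': {S} → {S, E}.
Read '1': {S, E} → {S, A, D, E}.
State C is not in {S, A, D, E}.

No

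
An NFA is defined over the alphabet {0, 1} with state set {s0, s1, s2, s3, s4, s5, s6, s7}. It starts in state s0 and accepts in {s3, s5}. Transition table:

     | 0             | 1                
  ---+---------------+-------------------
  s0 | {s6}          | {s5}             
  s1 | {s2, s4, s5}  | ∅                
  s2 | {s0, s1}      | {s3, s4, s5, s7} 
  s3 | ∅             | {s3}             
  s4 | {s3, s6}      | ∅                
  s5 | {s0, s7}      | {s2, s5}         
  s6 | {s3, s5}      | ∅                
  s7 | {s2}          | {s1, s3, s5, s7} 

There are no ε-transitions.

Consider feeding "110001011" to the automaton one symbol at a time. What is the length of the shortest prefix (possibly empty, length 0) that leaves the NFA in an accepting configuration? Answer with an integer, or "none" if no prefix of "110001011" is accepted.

1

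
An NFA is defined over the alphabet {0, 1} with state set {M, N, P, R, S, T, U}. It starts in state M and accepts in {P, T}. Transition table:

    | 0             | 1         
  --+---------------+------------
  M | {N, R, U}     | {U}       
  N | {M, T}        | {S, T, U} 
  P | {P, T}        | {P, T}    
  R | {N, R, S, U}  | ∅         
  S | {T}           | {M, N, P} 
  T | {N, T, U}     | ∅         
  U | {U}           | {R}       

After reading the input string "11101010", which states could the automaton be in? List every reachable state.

∅

Start in {M}.
Read '1': {M} → {U}.
Read '1': {U} → {R}.
Read '1': {R} → ∅.
The set is empty and remains empty for the remaining 5 symbols.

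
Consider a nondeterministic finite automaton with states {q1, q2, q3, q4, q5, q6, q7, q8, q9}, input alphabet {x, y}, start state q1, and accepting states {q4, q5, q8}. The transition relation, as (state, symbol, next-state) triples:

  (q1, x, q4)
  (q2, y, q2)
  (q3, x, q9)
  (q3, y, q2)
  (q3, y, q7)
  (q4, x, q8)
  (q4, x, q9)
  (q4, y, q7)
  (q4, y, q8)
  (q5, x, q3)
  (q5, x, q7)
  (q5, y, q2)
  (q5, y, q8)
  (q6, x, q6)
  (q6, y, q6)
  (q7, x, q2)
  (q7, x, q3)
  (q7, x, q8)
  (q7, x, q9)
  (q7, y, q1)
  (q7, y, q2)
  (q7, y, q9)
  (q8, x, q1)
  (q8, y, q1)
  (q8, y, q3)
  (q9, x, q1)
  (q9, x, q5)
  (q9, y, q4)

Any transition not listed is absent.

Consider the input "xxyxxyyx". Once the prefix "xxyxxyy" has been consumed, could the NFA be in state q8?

Yes

Start in {q1}.
Read 'x': {q1} → {q4}.
Read 'x': {q4} → {q8, q9}.
Read 'y': {q8, q9} → {q1, q3, q4}.
Read 'x': {q1, q3, q4} → {q4, q8, q9}.
Read 'x': {q4, q8, q9} → {q1, q5, q8, q9}.
Read 'y': {q1, q5, q8, q9} → {q1, q2, q3, q4, q8}.
Read 'y': {q1, q2, q3, q4, q8} → {q1, q2, q3, q7, q8}.
State q8 is in {q1, q2, q3, q7, q8}.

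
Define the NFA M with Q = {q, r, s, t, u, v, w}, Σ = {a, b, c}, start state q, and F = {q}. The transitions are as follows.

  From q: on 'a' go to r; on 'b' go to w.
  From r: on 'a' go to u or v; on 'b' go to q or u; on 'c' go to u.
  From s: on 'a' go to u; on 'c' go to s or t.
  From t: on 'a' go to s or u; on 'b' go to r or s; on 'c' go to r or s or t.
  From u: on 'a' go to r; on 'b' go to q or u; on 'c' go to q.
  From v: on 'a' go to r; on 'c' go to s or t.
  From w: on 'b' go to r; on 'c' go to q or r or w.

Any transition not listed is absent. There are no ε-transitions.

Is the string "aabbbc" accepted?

Start in {q}.
Read 'a': {q} → {r}.
Read 'a': {r} → {u, v}.
Read 'b': {u, v} → {q, u}.
Read 'b': {q, u} → {q, u, w}.
Read 'b': {q, u, w} → {q, r, u, w}.
Read 'c': {q, r, u, w} → {q, r, u, w}.
The final set {q, r, u, w} contains the accepting state q.

Yes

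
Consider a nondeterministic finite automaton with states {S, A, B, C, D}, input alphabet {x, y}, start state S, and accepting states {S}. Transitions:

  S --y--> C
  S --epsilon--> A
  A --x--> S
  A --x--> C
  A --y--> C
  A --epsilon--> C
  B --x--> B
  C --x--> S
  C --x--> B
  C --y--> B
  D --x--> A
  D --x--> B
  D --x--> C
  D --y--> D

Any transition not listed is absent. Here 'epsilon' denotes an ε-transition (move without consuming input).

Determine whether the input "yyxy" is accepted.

Start: ε-closure({S}) = {S, A, C}.
Read 'y': {S, A, C} → {B, C}.
Read 'y': {B, C} → {B}.
Read 'x': {B} → {B}.
Read 'y': {B} → ∅.
The final set ∅ contains no accepting state.

No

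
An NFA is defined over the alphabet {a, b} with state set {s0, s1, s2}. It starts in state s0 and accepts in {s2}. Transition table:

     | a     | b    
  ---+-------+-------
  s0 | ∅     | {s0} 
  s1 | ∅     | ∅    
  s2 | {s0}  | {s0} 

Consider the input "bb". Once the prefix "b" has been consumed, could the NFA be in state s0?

Yes

Start in {s0}.
Read 'b': {s0} → {s0}.
State s0 is in {s0}.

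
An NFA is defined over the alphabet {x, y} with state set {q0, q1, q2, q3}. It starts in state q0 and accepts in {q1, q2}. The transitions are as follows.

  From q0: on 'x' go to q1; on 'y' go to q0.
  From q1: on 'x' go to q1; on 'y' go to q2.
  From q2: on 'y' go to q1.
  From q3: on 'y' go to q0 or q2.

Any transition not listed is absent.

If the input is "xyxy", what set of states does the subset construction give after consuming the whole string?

Start in {q0}.
Read 'x': {q0} → {q1}.
Read 'y': {q1} → {q2}.
Read 'x': {q2} → ∅.
The set is empty and remains empty for the remaining 1 symbol.

∅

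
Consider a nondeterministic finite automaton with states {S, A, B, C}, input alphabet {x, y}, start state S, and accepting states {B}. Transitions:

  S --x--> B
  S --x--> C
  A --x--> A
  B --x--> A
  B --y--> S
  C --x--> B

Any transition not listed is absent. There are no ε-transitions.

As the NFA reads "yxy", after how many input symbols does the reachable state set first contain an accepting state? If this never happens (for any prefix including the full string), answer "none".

none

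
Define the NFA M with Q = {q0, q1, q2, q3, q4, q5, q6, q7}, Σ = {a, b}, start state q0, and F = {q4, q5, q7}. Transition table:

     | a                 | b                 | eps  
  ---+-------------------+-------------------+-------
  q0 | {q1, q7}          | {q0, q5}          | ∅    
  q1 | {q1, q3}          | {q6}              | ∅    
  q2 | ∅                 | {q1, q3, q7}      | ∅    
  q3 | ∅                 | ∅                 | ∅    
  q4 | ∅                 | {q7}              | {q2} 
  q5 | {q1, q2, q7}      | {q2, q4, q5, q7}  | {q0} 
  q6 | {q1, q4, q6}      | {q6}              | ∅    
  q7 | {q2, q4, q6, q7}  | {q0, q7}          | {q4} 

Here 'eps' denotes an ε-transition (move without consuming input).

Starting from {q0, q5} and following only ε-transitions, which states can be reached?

Begin with {q0, q5}.
No ε-moves leave this set, so the closure equals the set itself.

{q0, q5}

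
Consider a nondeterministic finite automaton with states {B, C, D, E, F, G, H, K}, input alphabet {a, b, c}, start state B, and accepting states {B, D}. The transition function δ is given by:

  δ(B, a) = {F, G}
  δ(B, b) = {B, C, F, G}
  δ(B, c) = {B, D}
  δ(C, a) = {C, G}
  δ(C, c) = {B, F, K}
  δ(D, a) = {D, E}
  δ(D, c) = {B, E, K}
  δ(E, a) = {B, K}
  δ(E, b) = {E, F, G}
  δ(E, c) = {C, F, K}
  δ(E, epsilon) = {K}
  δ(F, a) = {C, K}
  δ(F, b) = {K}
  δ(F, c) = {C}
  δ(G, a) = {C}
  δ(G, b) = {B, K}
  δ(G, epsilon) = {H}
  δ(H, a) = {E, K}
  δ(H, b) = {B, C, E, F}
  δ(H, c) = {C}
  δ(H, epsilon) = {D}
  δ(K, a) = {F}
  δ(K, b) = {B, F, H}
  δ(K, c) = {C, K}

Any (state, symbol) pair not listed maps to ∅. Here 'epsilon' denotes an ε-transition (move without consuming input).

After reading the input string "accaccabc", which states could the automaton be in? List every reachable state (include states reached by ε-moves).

{B, C, D, E, F, K}

Start in {B}.
Read 'a': {B} → {D, F, G, H}.
Read 'c': {D, F, G, H} → {B, C, E, K}.
Read 'c': {B, C, E, K} → {B, C, D, F, K}.
Read 'a': {B, C, D, F, K} → {C, D, E, F, G, H, K}.
Read 'c': {C, D, E, F, G, H, K} → {B, C, E, F, K}.
Read 'c': {B, C, E, F, K} → {B, C, D, F, K}.
Read 'a': {B, C, D, F, K} → {C, D, E, F, G, H, K}.
Read 'b': {C, D, E, F, G, H, K} → {B, C, D, E, F, G, H, K}.
Read 'c': {B, C, D, E, F, G, H, K} → {B, C, D, E, F, K}.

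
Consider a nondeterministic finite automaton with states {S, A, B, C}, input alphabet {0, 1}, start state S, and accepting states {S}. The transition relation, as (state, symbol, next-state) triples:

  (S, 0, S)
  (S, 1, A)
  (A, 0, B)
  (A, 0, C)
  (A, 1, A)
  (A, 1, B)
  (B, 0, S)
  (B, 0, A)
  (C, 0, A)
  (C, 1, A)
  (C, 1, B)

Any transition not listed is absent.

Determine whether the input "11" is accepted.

Start in {S}.
Read '1': {S} → {A}.
Read '1': {A} → {A, B}.
The final set {A, B} contains no accepting state.

No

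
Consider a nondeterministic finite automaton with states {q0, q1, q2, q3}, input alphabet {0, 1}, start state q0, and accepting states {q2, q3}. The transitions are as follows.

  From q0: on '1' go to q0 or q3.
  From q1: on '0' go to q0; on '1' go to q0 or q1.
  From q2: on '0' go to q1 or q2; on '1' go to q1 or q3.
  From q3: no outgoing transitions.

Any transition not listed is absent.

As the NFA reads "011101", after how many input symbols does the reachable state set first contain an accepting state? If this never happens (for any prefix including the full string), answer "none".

none

Start in {q0}.
Read '0': {q0} → ∅.
The set is empty and remains empty for the remaining 5 symbols.
No reachable set along the way intersects F.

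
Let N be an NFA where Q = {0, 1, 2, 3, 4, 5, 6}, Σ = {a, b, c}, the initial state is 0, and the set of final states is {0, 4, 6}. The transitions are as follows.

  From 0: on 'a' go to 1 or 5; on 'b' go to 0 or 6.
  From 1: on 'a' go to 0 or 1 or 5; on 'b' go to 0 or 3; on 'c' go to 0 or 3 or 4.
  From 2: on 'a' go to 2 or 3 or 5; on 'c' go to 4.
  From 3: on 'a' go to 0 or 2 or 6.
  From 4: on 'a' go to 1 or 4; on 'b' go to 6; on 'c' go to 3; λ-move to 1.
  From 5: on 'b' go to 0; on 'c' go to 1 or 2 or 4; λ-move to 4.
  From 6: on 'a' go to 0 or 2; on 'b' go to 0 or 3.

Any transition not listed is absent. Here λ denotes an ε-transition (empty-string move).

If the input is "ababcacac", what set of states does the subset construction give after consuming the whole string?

Start in {0}.
Read 'a': 0→{1, 5}; union {1, 5}; ε-closure = {1, 4, 5}.
Read 'b': 1→{0, 3}, 4→{6}, 5→{0}; now {0, 3, 6}.
Read 'a': 0→{1, 5}, 3→{0, 2, 6}, 6→{0, 2}; union {0, 1, 2, 5, 6}; ε-closure = {0, 1, 2, 4, 5, 6}.
Read 'b': 0→{0, 6}, 1→{0, 3}, 2→∅, 4→{6}, 5→{0}, 6→{0, 3}; now {0, 3, 6}.
Read 'c': 0→∅, 3→∅, 6→∅; now ∅.
The set is empty and remains empty for the remaining 4 symbols.

∅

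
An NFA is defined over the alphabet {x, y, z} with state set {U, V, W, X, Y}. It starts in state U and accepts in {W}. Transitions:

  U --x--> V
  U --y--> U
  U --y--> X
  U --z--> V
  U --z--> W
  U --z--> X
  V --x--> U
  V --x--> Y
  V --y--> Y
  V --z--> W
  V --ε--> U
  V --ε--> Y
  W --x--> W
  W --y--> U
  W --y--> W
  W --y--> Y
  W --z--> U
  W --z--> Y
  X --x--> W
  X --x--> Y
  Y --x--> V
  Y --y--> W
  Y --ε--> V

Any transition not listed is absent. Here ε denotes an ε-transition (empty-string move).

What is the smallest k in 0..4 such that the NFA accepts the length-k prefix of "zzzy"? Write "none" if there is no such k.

1

Start in {U}.
Read 'z': U→{V, W, X}; union {V, W, X}; ε-closure = {U, V, W, X, Y}.
None of the earlier sets intersect F, but {U, V, W, X, Y} does.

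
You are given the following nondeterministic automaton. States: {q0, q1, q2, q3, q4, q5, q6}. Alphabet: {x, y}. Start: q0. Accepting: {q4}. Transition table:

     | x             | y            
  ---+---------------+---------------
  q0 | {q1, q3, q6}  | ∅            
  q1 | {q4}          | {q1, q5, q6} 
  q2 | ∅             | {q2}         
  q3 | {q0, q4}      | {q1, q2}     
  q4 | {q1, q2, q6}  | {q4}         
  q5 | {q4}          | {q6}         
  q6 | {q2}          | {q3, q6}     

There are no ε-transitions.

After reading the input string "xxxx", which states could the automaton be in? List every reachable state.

{q0, q2, q4}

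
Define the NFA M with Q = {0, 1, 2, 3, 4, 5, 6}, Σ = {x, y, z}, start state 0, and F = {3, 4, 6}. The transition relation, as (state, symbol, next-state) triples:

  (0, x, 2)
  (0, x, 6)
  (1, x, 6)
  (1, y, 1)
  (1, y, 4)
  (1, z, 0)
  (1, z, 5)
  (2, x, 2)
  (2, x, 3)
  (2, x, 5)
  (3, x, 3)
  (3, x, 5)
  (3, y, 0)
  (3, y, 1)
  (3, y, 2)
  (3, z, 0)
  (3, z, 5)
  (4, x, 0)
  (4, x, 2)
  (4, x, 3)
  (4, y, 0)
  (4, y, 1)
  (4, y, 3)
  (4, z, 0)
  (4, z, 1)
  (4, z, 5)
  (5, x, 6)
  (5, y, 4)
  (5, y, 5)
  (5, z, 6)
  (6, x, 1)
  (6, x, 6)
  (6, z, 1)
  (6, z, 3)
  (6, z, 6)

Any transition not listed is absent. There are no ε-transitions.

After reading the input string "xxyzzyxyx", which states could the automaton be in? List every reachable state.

{0, 2, 3, 5, 6}

Start in {0}.
Read 'x': {0} → {2, 6}.
Read 'x': {2, 6} → {1, 2, 3, 5, 6}.
Read 'y': {1, 2, 3, 5, 6} → {0, 1, 2, 4, 5}.
Read 'z': {0, 1, 2, 4, 5} → {0, 1, 5, 6}.
Read 'z': {0, 1, 5, 6} → {0, 1, 3, 5, 6}.
Read 'y': {0, 1, 3, 5, 6} → {0, 1, 2, 4, 5}.
Read 'x': {0, 1, 2, 4, 5} → {0, 2, 3, 5, 6}.
Read 'y': {0, 2, 3, 5, 6} → {0, 1, 2, 4, 5}.
Read 'x': {0, 1, 2, 4, 5} → {0, 2, 3, 5, 6}.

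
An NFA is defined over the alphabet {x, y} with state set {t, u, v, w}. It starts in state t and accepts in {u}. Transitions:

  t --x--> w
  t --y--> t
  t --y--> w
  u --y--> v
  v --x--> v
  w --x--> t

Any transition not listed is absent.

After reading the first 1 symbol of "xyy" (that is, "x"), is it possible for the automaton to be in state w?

Yes

Start in {t}.
Read 'x': t→{w}; now {w}.
State w is in {w}.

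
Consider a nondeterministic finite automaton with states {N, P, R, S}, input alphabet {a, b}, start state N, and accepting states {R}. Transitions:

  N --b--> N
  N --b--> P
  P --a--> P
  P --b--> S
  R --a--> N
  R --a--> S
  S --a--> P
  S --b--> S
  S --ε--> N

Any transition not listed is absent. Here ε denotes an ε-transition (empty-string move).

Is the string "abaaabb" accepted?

No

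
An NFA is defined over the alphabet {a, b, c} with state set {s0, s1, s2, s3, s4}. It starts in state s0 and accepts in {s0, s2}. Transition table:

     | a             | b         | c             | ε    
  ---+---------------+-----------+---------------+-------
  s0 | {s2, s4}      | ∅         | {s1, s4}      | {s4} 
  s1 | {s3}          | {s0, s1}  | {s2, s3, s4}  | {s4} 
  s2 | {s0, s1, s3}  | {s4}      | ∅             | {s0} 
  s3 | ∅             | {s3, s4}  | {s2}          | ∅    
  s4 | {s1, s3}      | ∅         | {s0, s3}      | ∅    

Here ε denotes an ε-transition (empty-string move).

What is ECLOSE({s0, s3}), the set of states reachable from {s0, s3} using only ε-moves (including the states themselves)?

{s0, s3, s4}

Begin with {s0, s3}.
ε-move s0 → s4; add s4.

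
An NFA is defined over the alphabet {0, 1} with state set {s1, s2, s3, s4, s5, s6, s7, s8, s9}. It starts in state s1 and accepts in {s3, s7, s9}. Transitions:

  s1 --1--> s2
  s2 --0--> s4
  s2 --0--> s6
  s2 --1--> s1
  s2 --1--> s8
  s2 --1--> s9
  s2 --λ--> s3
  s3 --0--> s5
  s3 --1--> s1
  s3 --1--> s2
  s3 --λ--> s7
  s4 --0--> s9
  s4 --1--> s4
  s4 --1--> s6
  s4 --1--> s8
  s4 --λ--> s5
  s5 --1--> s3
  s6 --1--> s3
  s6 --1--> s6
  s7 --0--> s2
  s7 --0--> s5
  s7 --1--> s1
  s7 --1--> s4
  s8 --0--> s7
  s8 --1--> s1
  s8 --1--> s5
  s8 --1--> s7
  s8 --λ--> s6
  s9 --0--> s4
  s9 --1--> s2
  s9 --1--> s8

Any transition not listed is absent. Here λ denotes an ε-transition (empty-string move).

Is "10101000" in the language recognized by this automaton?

Yes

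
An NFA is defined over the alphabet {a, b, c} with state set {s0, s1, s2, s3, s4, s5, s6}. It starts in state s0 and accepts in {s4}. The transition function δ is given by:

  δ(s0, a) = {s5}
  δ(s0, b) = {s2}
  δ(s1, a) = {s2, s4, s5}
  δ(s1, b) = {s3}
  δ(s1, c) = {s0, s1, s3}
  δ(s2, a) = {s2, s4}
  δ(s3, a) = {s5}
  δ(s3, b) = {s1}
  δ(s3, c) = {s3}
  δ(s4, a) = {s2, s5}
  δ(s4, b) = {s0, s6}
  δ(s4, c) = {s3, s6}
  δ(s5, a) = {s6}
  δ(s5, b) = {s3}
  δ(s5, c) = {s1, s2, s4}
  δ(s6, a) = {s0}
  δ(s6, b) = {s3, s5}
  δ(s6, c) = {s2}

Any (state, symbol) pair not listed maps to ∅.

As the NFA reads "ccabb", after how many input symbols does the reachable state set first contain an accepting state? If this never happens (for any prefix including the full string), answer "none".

none

Start in {s0}.
Read 'c': {s0} → ∅.
The set is empty and remains empty for the remaining 4 symbols.
No reachable set along the way intersects F.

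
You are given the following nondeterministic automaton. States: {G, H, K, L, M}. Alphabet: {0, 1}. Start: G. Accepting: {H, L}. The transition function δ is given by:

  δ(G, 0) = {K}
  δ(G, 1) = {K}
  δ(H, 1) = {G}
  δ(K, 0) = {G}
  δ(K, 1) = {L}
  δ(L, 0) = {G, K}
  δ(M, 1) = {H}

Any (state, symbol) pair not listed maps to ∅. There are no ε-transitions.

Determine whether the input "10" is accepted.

No

Start in {G}.
Read '1': {G} → {K}.
Read '0': {K} → {G}.
The final set {G} contains no accepting state.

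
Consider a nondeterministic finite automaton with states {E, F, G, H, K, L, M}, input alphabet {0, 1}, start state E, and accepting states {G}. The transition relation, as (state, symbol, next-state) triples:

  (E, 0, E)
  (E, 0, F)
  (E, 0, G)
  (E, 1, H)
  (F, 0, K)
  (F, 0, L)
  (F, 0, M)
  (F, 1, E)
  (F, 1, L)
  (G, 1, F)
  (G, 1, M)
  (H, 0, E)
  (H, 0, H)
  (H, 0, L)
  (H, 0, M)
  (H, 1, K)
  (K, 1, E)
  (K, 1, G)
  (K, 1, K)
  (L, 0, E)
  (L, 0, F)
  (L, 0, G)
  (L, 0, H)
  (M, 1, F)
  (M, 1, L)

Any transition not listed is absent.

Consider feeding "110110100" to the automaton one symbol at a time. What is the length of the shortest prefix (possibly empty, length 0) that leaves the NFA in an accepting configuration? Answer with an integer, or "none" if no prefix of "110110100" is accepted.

Start in {E}.
Read '1': {E} → {H}.
Read '1': {H} → {K}.
Read '0': {K} → ∅.
The set is empty and remains empty for the remaining 6 symbols.
No reachable set along the way intersects F.

none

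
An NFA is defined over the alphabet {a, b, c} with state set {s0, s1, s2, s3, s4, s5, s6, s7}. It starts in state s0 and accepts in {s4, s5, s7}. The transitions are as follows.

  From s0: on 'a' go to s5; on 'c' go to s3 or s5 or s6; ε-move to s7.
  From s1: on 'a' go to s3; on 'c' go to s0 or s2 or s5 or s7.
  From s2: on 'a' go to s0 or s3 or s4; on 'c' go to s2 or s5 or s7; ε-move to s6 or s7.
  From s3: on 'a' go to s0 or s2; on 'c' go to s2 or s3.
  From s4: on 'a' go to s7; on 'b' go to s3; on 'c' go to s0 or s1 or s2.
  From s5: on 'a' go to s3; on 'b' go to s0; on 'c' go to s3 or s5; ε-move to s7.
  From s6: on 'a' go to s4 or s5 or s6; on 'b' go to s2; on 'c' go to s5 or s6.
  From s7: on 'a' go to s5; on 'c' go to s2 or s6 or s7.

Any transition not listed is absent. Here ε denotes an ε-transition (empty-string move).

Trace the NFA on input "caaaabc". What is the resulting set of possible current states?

Start: ε-closure({s0}) = {s0, s7}.
Read 'c': {s0, s7} → {s2, s3, s5, s6, s7}.
Read 'a': {s2, s3, s5, s6, s7} → {s0, s2, s3, s4, s5, s6, s7}.
Read 'a': {s0, s2, s3, s4, s5, s6, s7} → {s0, s2, s3, s4, s5, s6, s7}.
Read 'a': {s0, s2, s3, s4, s5, s6, s7} → {s0, s2, s3, s4, s5, s6, s7}.
Read 'a': {s0, s2, s3, s4, s5, s6, s7} → {s0, s2, s3, s4, s5, s6, s7}.
Read 'b': {s0, s2, s3, s4, s5, s6, s7} → {s0, s2, s3, s6, s7}.
Read 'c': {s0, s2, s3, s6, s7} → {s2, s3, s5, s6, s7}.

{s2, s3, s5, s6, s7}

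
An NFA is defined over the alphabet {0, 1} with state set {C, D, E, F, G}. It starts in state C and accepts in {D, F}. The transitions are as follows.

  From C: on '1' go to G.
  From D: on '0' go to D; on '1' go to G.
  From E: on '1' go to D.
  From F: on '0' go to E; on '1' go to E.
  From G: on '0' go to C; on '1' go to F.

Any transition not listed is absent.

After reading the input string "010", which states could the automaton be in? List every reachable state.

∅

Start in {C}.
Read '0': C→∅; now ∅.
The set is empty and remains empty for the remaining 2 symbols.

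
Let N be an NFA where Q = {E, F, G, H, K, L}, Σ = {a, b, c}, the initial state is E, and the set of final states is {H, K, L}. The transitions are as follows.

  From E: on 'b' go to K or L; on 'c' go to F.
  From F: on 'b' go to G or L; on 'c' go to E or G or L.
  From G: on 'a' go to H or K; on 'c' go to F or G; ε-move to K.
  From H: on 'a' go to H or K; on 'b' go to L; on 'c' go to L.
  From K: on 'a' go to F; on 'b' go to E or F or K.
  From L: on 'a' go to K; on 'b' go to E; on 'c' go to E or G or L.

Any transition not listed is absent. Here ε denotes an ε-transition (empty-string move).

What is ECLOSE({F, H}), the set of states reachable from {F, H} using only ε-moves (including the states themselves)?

Begin with {F, H}.
No ε-moves leave this set, so the closure equals the set itself.

{F, H}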